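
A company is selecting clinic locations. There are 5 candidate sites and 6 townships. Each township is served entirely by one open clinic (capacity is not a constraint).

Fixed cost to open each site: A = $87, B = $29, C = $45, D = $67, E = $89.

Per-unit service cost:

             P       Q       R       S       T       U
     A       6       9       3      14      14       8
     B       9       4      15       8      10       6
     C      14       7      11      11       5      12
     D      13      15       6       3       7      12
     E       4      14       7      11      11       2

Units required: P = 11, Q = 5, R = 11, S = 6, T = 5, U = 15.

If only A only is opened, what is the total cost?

Each township is assigned to its cheapest site among the open ones.
{A}: P→A 6·11=66, Q→A 9·5=45, R→A 3·11=33, S→A 14·6=84, T→A 14·5=70, U→A 8·15=120. Service 418; fixed 87; total 505.

Total cost: 505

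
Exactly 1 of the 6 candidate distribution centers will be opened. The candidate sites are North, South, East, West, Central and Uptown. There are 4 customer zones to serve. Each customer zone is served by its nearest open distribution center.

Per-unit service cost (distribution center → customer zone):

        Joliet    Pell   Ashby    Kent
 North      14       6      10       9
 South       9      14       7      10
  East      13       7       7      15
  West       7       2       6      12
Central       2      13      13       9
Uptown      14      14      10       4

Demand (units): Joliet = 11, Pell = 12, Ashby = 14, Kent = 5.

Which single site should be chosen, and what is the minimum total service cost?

Choose West only; total service cost 245.

With exactly 1 open, each customer zone uses its cheapest among the chosen.
{West}: Joliet→West 7·11=77, Pell→West 2·12=24, Ashby→West 6·14=84, Kent→West 12·5=60. Service cost 245.
{East}: service cost 400
{Central}: service cost 405
Among all 6 size-1 choices, {West} is lowest.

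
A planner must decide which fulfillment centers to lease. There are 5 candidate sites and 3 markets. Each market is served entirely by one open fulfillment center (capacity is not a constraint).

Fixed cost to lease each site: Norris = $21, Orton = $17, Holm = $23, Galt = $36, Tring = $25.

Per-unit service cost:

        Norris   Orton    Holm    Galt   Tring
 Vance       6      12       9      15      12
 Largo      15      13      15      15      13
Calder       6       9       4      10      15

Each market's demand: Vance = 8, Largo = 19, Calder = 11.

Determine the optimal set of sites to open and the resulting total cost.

Open Norris and Orton; minimum total cost 399.

For any fixed open set, each market goes to its cheapest open site; total = fixed + service.
{Norris, Orton}: Vance→Norris 6·8=48, Largo→Orton 13·19=247, Calder→Norris 6·11=66. Service 361; fixed 38; total 399.
{Norris, Orton, Holm}: Vance→Norris 6·8=48, Largo→Orton 13·19=247, Calder→Holm 4·11=44. Service 339; fixed 61; total 400.
{Orton, Holm}: Vance→Holm 9·8=72, Largo→Orton 13·19=247, Calder→Holm 4·11=44. Service 363; fixed 40; total 403.
{Norris, Orton, Holm, Galt, Tring}: Vance→Norris 6·8=48, Largo→Orton 13·19=247, Calder→Holm 4·11=44. Service 339; fixed 122; total 461.
No other subset beats 399.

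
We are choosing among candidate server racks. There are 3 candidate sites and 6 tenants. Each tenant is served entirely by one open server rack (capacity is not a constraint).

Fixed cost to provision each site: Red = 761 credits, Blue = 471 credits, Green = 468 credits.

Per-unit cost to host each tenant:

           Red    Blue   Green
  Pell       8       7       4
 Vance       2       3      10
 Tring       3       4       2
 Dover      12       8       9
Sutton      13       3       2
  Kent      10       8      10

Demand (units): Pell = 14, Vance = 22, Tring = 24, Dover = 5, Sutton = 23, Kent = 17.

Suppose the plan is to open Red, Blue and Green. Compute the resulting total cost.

Total cost: 2070

Each tenant is assigned to its cheapest site among the open ones.
{Red, Blue, Green}: Pell→Green 4·14=56, Vance→Red 2·22=44, Tring→Green 2·24=48, Dover→Blue 8·5=40, Sutton→Green 2·23=46, Kent→Blue 8·17=136. Service 370; fixed 1700; total 2070.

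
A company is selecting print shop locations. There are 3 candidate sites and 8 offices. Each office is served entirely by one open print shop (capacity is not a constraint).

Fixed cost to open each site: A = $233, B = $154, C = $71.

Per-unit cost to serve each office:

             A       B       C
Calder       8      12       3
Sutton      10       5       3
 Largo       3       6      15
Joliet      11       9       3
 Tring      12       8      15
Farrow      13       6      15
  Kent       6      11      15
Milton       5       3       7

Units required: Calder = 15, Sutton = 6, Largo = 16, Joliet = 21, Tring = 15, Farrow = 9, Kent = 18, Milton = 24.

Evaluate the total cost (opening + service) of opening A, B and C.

Each office is assigned to its cheapest site among the open ones.
{A, B, C}: Calder→C 3·15=45, Sutton→C 3·6=18, Largo→A 3·16=48, Joliet→C 3·21=63, Tring→B 8·15=120, Farrow→B 6·9=54, Kent→A 6·18=108, Milton→B 3·24=72. Service 528; fixed 458; total 986.

Total cost: 986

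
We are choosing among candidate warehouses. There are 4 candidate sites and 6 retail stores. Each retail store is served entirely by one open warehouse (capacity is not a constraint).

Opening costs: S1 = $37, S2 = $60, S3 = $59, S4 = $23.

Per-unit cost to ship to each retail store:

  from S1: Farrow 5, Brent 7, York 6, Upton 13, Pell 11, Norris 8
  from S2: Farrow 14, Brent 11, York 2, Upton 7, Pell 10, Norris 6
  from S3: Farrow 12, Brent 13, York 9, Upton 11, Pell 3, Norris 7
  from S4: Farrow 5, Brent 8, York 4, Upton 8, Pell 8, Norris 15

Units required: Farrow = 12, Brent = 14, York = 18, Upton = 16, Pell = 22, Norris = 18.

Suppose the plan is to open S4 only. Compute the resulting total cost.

Each retail store is assigned to its cheapest site among the open ones.
{S4}: Farrow→S4 5·12=60, Brent→S4 8·14=112, York→S4 4·18=72, Upton→S4 8·16=128, Pell→S4 8·22=176, Norris→S4 15·18=270. Service 818; fixed 23; total 841.

Total cost: 841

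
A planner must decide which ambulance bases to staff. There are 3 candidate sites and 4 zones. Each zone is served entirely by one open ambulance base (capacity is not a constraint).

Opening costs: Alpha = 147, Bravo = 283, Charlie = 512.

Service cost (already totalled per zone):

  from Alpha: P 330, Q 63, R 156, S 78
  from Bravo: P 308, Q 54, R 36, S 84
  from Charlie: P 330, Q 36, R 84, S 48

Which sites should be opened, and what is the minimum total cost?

For any fixed open set, each zone goes to its cheapest open site; total = fixed + service.
{Bravo}: P→Bravo 308, Q→Bravo 54, R→Bravo 36, S→Bravo 84. Service 482; fixed 283; total 765.
{Alpha}: P→Alpha 330, Q→Alpha 63, R→Alpha 156, S→Alpha 78. Service 627; fixed 147; total 774.
{Alpha, Bravo}: service 476 + fixed 430 = 906
{Alpha, Bravo, Charlie}: P→Bravo 308, Q→Charlie 36, R→Bravo 36, S→Charlie 48. Service 428; fixed 942; total 1370.
No other subset beats 765.

Open Bravo only; minimum total cost 765.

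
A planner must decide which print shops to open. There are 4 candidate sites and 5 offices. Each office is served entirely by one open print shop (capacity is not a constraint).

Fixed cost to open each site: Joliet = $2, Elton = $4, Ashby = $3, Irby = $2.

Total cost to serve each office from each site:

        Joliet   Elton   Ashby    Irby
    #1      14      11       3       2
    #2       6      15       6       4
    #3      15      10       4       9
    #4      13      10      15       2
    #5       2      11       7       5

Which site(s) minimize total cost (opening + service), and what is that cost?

Open Joliet, Ashby and Irby; minimum total cost 21.

For any fixed open set, each office goes to its cheapest open site; total = fixed + service.
{Joliet, Ashby, Irby}: #1→Irby 2, #2→Irby 4, #3→Ashby 4, #4→Irby 2, #5→Joliet 2. Service 14; fixed 7; total 21.
{Ashby, Irby}: service 17 + fixed 5 = 22
{Joliet, Irby}: service 19 + fixed 4 = 23
{Joliet, Elton, Ashby, Irby}: service 14 + fixed 11 = 25
No other subset beats 21.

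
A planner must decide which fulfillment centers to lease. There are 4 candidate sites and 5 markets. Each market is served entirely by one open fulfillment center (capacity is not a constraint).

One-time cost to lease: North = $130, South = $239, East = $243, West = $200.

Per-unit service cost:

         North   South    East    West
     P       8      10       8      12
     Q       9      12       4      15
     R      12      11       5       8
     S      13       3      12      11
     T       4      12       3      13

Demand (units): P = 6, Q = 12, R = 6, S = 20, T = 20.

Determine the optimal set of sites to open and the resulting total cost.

For any fixed open set, each market goes to its cheapest open site; total = fixed + service.
{East}: P→East 8·6=48, Q→East 4·12=48, R→East 5·6=30, S→East 12·20=240, T→East 3·20=60. Service 426; fixed 243; total 669.
{North}: service 568 + fixed 130 = 698
{South, East}: service 246 + fixed 482 = 728
{North, South, East, West}: service 246 + fixed 812 = 1058
No other subset beats 669.

Open East only; minimum total cost 669.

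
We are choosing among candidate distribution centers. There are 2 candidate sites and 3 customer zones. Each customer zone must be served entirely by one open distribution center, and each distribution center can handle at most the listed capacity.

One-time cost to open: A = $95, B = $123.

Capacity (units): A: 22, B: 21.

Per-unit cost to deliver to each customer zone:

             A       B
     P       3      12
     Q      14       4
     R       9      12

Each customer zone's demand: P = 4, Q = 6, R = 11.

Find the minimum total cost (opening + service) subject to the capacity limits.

Open {A}: P→A 3·4=12, Q→A 14·6=84, R→A 9·11=99.
Loads: A carries 21/22. Service 195; fixed 95; total 290.
Next best feasible plan costs 327.

Minimum total cost: 290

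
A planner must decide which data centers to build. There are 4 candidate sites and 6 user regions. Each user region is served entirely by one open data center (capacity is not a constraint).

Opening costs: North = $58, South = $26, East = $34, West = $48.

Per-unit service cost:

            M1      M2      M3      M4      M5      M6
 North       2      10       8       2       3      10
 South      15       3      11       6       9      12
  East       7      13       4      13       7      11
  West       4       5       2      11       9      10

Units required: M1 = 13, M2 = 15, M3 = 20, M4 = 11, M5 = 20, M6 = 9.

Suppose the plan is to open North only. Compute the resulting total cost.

Total cost: 566

Each user region is assigned to its cheapest site among the open ones.
{North}: M1→North 2·13=26, M2→North 10·15=150, M3→North 8·20=160, M4→North 2·11=22, M5→North 3·20=60, M6→North 10·9=90. Service 508; fixed 58; total 566.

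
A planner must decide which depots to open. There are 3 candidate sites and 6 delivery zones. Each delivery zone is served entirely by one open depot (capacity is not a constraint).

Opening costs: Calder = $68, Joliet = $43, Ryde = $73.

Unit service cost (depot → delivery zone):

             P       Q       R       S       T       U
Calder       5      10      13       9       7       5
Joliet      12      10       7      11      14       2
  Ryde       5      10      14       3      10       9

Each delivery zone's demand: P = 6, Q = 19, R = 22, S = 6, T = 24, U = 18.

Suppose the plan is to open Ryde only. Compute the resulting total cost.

Total cost: 1021

Each delivery zone is assigned to its cheapest site among the open ones.
{Ryde}: P→Ryde 5·6=30, Q→Ryde 10·19=190, R→Ryde 14·22=308, S→Ryde 3·6=18, T→Ryde 10·24=240, U→Ryde 9·18=162. Service 948; fixed 73; total 1021.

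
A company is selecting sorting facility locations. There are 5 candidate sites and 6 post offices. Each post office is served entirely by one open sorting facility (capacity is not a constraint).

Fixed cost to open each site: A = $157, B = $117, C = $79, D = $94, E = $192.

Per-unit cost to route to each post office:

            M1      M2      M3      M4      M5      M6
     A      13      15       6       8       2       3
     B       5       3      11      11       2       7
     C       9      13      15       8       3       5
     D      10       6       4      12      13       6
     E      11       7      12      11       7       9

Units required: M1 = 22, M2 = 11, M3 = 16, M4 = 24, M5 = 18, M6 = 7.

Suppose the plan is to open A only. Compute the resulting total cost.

Total cost: 953

Each post office is assigned to its cheapest site among the open ones.
{A}: M1→A 13·22=286, M2→A 15·11=165, M3→A 6·16=96, M4→A 8·24=192, M5→A 2·18=36, M6→A 3·7=21. Service 796; fixed 157; total 953.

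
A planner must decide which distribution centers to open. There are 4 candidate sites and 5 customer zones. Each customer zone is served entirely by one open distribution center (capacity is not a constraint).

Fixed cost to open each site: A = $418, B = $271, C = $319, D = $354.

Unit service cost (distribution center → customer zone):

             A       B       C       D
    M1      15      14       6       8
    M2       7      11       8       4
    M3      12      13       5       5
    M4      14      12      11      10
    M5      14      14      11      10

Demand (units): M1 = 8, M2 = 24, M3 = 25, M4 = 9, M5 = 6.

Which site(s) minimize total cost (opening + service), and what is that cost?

For any fixed open set, each customer zone goes to its cheapest open site; total = fixed + service.
{D}: M1→D 8·8=64, M2→D 4·24=96, M3→D 5·25=125, M4→D 10·9=90, M5→D 10·6=60. Service 435; fixed 354; total 789.
{C}: service 530 + fixed 319 = 849
{B, D}: service 435 + fixed 625 = 1060
{A, B, C, D}: service 419 + fixed 1362 = 1781
(All 15 nonempty subsets were checked; D only is lowest.)

Open D only; minimum total cost 789.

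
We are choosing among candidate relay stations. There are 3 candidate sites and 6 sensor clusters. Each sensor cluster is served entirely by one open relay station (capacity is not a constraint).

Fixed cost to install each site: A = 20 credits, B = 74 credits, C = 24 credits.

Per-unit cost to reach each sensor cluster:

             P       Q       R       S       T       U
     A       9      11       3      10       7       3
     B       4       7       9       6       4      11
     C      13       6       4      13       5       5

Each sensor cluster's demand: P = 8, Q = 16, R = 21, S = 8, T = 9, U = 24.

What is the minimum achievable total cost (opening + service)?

Minimum total cost: 457

For any fixed open set, each sensor cluster goes to its cheapest open site; total = fixed + service.
{A, B}: P→B 4·8=32, Q→B 7·16=112, R→A 3·21=63, S→B 6·8=48, T→B 4·9=36, U→A 3·24=72. Service 363; fixed 94; total 457.
{A, B, C}: P→B 4·8=32, Q→C 6·16=96, R→A 3·21=63, S→B 6·8=48, T→B 4·9=36, U→A 3·24=72. Service 347; fixed 118; total 465.
{A, C}: service 428 + fixed 44 = 472
{A}: P→A 9·8=72, Q→A 11·16=176, R→A 3·21=63, S→A 10·8=80, T→A 7·9=63, U→A 3·24=72. Service 526; fixed 20; total 546.
(All 7 nonempty subsets were checked; A and B is lowest.)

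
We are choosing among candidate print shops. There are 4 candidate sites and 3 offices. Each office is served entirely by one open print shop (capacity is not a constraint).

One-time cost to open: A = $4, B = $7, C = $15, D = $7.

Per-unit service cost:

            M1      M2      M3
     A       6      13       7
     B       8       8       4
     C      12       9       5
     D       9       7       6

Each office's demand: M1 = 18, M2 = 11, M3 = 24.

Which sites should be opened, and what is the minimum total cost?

For any fixed open set, each office goes to its cheapest open site; total = fixed + service.
{A, B, D}: M1→A 6·18=108, M2→D 7·11=77, M3→B 4·24=96. Service 281; fixed 18; total 299.
{A, B}: service 292 + fixed 11 = 303
{A, B, C, D}: service 281 + fixed 33 = 314
{A}: service 419 + fixed 4 = 423
No other subset beats 299.

Open A, B and D; minimum total cost 299.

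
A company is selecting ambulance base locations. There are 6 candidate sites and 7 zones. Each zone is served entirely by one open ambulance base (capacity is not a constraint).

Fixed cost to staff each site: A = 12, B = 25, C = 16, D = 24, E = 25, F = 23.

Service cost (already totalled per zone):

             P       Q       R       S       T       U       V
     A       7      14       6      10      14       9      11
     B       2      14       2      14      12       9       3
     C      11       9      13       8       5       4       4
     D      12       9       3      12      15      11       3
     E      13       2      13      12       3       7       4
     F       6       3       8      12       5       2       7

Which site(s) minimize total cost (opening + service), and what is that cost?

Open F only; minimum total cost 66.

For any fixed open set, each zone goes to its cheapest open site; total = fixed + service.
{F}: P→F 6, Q→F 3, R→F 8, S→F 12, T→F 5, U→F 2, V→F 7. Service 43; fixed 23; total 66.
{C}: P→C 11, Q→C 9, R→C 13, S→C 8, T→C 5, U→C 4, V→C 4. Service 54; fixed 16; total 70.
{A, C}: service 43 + fixed 28 = 71
{A, B, C, D, E, F}: service 22 + fixed 125 = 147
No other subset beats 66.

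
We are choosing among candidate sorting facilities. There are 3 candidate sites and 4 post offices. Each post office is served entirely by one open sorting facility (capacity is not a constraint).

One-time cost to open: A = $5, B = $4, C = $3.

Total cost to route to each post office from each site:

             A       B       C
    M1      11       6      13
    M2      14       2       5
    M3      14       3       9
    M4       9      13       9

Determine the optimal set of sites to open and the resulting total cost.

Open B and C; minimum total cost 27.

For any fixed open set, each post office goes to its cheapest open site; total = fixed + service.
{B, C}: M1→B 6, M2→B 2, M3→B 3, M4→C 9. Service 20; fixed 7; total 27.
{B}: service 24 + fixed 4 = 28
{A, B}: service 20 + fixed 9 = 29
{A, B, C}: service 20 + fixed 12 = 32
(All 7 nonempty subsets were checked; B and C is lowest.)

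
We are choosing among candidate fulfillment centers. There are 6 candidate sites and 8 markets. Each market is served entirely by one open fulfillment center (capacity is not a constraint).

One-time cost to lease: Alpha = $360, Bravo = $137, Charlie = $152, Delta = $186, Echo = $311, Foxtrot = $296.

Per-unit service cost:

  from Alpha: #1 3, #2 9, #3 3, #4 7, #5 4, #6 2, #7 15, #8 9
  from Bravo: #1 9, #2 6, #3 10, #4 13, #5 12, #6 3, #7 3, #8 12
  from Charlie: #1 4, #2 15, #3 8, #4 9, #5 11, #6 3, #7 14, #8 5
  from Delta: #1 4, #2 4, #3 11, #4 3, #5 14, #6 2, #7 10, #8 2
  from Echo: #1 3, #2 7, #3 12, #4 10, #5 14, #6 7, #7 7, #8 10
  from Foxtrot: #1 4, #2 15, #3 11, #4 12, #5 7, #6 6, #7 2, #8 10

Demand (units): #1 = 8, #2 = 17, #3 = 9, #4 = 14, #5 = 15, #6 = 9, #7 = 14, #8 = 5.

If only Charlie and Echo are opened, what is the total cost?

Total cost: 1119

Each market is assigned to its cheapest site among the open ones.
{Charlie, Echo}: #1→Echo 3·8=24, #2→Echo 7·17=119, #3→Charlie 8·9=72, #4→Charlie 9·14=126, #5→Charlie 11·15=165, #6→Charlie 3·9=27, #7→Echo 7·14=98, #8→Charlie 5·5=25. Service 656; fixed 463; total 1119.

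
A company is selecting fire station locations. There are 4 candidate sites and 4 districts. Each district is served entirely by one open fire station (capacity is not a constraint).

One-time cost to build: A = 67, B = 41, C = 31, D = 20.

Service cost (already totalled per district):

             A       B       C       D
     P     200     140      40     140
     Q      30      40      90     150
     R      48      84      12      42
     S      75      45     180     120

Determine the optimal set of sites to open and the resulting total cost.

For any fixed open set, each district goes to its cheapest open site; total = fixed + service.
{B, C}: P→C 40, Q→B 40, R→C 12, S→B 45. Service 137; fixed 72; total 209.
{B, C, D}: service 137 + fixed 92 = 229
{A, C}: service 157 + fixed 98 = 255
{A, B, C, D}: P→C 40, Q→A 30, R→C 12, S→B 45. Service 127; fixed 159; total 286.
No other subset beats 209.

Open B and C; minimum total cost 209.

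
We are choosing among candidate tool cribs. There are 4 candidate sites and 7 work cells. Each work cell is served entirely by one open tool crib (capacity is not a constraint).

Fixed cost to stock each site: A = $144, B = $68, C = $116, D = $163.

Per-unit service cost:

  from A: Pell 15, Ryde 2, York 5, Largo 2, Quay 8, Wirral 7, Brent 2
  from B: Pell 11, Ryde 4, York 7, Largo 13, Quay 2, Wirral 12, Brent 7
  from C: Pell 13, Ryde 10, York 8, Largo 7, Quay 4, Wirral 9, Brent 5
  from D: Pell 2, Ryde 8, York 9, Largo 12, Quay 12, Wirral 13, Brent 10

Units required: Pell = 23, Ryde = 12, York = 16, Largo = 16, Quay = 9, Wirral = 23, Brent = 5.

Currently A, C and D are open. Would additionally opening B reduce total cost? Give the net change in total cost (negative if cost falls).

Current service cost with {A, C, D}: 389.
Adding B: each work cell re-picks its cheapest; new service cost 371, saving 18.
Extra fixed cost: 68. Net change = 68 − 18 = 50.
(Totals: 812 → 862.)

No — net change +50 (cost rises by 50).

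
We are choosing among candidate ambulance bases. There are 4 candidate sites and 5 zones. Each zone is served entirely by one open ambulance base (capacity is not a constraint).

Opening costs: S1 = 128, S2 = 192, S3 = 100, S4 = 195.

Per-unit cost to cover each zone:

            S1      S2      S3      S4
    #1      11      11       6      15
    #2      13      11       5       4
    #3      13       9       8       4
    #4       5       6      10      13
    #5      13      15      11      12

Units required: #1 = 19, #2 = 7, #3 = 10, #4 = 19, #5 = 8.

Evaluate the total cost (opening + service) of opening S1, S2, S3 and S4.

Total cost: 980

Each zone is assigned to its cheapest site among the open ones.
{S1, S2, S3, S4}: #1→S3 6·19=114, #2→S4 4·7=28, #3→S4 4·10=40, #4→S1 5·19=95, #5→S3 11·8=88. Service 365; fixed 615; total 980.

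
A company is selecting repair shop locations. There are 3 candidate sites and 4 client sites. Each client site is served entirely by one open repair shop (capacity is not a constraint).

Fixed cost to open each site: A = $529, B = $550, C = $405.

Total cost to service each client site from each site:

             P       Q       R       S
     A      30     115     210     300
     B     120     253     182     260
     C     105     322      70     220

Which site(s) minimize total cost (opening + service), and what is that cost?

Open C only; minimum total cost 1122.

For any fixed open set, each client site goes to its cheapest open site; total = fixed + service.
{C}: P→C 105, Q→C 322, R→C 70, S→C 220. Service 717; fixed 405; total 1122.
{A}: P→A 30, Q→A 115, R→A 210, S→A 300. Service 655; fixed 529; total 1184.
{B}: service 815 + fixed 550 = 1365
{A, B, C}: P→A 30, Q→A 115, R→C 70, S→C 220. Service 435; fixed 1484; total 1919.
No other subset beats 1122.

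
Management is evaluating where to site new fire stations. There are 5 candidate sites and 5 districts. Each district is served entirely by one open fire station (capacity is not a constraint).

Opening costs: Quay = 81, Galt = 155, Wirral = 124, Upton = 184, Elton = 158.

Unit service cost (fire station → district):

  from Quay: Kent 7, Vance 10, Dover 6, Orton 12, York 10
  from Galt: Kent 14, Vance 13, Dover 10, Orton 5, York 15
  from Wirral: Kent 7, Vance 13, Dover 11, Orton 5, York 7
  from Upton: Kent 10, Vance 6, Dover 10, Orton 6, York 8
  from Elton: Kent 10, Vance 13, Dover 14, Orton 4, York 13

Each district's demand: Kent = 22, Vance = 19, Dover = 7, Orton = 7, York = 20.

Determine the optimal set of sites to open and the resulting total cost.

Open Quay only; minimum total cost 751.

For any fixed open set, each district goes to its cheapest open site; total = fixed + service.
{Quay}: Kent→Quay 7·22=154, Vance→Quay 10·19=190, Dover→Quay 6·7=42, Orton→Quay 12·7=84, York→Quay 10·20=200. Service 670; fixed 81; total 751.
{Quay, Wirral}: service 561 + fixed 205 = 766
{Quay, Upton}: service 512 + fixed 265 = 777
{Quay, Galt, Wirral, Upton, Elton}: service 478 + fixed 702 = 1180
No other subset beats 751.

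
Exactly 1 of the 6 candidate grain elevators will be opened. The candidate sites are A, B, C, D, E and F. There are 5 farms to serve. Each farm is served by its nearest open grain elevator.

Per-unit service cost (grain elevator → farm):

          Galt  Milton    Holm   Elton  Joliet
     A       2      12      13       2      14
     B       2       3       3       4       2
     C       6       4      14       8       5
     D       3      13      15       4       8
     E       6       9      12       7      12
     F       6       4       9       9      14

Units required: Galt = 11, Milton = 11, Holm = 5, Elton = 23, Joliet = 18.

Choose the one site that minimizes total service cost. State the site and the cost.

Choose B only; total service cost 198.

With exactly 1 open, each farm uses its cheapest among the chosen.
{B}: Galt→B 2·11=22, Milton→B 3·11=33, Holm→B 3·5=15, Elton→B 4·23=92, Joliet→B 2·18=36. Service cost 198.
{C}: service cost 454
{D}: service cost 487
Among all 6 size-1 choices, {B} is lowest.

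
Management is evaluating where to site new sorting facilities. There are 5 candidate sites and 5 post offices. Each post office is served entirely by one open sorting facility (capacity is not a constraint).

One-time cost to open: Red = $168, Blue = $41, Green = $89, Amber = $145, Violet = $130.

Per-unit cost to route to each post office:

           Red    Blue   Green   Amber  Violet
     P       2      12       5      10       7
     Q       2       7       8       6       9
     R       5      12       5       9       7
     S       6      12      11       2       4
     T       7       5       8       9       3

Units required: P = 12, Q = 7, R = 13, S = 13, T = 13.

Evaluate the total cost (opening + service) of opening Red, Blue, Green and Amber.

Total cost: 637

Each post office is assigned to its cheapest site among the open ones.
{Red, Blue, Green, Amber}: P→Red 2·12=24, Q→Red 2·7=14, R→Red 5·13=65, S→Amber 2·13=26, T→Blue 5·13=65. Service 194; fixed 443; total 637.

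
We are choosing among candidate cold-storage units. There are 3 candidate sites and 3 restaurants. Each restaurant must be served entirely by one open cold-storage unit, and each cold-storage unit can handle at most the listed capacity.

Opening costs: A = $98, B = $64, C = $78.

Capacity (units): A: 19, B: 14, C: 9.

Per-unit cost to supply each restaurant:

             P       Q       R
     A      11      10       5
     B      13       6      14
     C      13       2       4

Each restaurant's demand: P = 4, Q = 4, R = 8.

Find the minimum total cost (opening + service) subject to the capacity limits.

Minimum total cost: 222

Open {A}: P→A 11·4=44, Q→A 10·4=40, R→A 5·8=40.
Loads: A carries 16/19. Service 124; fixed 98; total 222.
Next best feasible plan costs 250.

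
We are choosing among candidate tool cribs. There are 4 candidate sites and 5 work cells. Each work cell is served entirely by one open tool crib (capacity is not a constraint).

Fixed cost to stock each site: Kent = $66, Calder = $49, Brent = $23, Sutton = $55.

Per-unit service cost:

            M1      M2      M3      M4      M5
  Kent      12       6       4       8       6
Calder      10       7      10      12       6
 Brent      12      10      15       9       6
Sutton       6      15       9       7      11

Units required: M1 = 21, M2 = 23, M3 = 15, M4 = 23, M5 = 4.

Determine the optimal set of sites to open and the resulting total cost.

For any fixed open set, each work cell goes to its cheapest open site; total = fixed + service.
{Kent, Sutton}: M1→Sutton 6·21=126, M2→Kent 6·23=138, M3→Kent 4·15=60, M4→Sutton 7·23=161, M5→Kent 6·4=24. Service 509; fixed 121; total 630.
{Kent, Brent, Sutton}: service 509 + fixed 144 = 653
{Kent, Calder, Sutton}: M1→Sutton 6·21=126, M2→Kent 6·23=138, M3→Kent 4·15=60, M4→Sutton 7·23=161, M5→Kent 6·4=24. Service 509; fixed 170; total 679.
{Kent, Calder, Brent, Sutton}: service 509 + fixed 193 = 702
(All 15 nonempty subsets were checked; Kent and Sutton is lowest.)

Open Kent and Sutton; minimum total cost 630.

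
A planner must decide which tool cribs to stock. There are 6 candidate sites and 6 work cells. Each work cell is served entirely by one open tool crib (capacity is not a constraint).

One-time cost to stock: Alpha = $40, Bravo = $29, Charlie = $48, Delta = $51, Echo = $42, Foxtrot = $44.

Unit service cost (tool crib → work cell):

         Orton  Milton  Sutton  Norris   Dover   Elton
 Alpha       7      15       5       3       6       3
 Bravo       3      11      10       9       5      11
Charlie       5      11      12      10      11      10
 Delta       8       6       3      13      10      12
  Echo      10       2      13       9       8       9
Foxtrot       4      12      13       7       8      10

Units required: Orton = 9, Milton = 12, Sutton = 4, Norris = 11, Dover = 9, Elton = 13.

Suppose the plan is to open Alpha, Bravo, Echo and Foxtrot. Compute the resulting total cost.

Total cost: 343

Each work cell is assigned to its cheapest site among the open ones.
{Alpha, Bravo, Echo, Foxtrot}: Orton→Bravo 3·9=27, Milton→Echo 2·12=24, Sutton→Alpha 5·4=20, Norris→Alpha 3·11=33, Dover→Bravo 5·9=45, Elton→Alpha 3·13=39. Service 188; fixed 155; total 343.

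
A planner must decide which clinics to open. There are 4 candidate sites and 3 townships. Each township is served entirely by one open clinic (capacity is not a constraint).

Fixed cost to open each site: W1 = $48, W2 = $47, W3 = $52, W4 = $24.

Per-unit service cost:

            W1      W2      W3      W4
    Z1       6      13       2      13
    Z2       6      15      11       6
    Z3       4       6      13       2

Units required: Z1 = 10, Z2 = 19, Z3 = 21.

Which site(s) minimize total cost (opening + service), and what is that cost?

Open W3 and W4; minimum total cost 252.

For any fixed open set, each township goes to its cheapest open site; total = fixed + service.
{W3, W4}: Z1→W3 2·10=20, Z2→W4 6·19=114, Z3→W4 2·21=42. Service 176; fixed 76; total 252.
{W1, W4}: service 216 + fixed 72 = 288
{W2, W3, W4}: Z1→W3 2·10=20, Z2→W4 6·19=114, Z3→W4 2·21=42. Service 176; fixed 123; total 299.
{W1, W2, W3, W4}: service 176 + fixed 171 = 347
No other subset beats 252.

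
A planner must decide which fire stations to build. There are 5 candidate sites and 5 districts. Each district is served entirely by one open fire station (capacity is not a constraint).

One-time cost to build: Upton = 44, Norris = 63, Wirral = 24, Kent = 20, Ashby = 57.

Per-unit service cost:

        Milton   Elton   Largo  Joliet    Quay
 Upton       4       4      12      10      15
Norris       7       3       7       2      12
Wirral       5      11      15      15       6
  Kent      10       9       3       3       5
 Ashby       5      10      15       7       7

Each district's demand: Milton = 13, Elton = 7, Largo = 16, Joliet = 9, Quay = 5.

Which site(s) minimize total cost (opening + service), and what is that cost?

Open Upton and Kent; minimum total cost 244.

For any fixed open set, each district goes to its cheapest open site; total = fixed + service.
{Upton, Kent}: Milton→Upton 4·13=52, Elton→Upton 4·7=28, Largo→Kent 3·16=48, Joliet→Kent 3·9=27, Quay→Kent 5·5=25. Service 180; fixed 64; total 244.
{Upton, Wirral, Kent}: Milton→Upton 4·13=52, Elton→Upton 4·7=28, Largo→Kent 3·16=48, Joliet→Kent 3·9=27, Quay→Kent 5·5=25. Service 180; fixed 88; total 268.
{Wirral, Kent}: Milton→Wirral 5·13=65, Elton→Kent 9·7=63, Largo→Kent 3·16=48, Joliet→Kent 3·9=27, Quay→Kent 5·5=25. Service 228; fixed 44; total 272.
{Upton, Norris, Wirral, Kent, Ashby}: service 164 + fixed 208 = 372
No other subset beats 244.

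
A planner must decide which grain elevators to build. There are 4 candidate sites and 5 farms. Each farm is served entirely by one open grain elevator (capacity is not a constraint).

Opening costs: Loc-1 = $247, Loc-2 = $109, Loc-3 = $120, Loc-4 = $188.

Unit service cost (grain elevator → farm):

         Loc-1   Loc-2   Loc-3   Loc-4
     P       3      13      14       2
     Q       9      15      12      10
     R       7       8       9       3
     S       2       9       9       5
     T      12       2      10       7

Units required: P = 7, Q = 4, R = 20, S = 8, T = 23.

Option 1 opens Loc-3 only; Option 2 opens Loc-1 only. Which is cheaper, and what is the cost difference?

Option 1: {Loc-3}: P→Loc-3 14·7=98, Q→Loc-3 12·4=48, R→Loc-3 9·20=180, S→Loc-3 9·8=72, T→Loc-3 10·23=230. Service 628; fixed 120; total 748.
Option 2: {Loc-1}: P→Loc-1 3·7=21, Q→Loc-1 9·4=36, R→Loc-1 7·20=140, S→Loc-1 2·8=16, T→Loc-1 12·23=276. Service 489; fixed 247; total 736.
Difference: |748 − 736| = 12.

Option 2 is cheaper by 12.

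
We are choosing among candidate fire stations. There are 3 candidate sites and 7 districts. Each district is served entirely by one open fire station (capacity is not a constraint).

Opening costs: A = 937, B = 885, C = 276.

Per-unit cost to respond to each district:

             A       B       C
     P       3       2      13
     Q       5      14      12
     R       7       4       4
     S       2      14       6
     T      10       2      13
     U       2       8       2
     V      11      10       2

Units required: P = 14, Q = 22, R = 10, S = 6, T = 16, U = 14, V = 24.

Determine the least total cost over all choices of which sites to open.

For any fixed open set, each district goes to its cheapest open site; total = fixed + service.
{C}: P→C 13·14=182, Q→C 12·22=264, R→C 4·10=40, S→C 6·6=36, T→C 13·16=208, U→C 2·14=28, V→C 2·24=48. Service 806; fixed 276; total 1082.
{A}: P→A 3·14=42, Q→A 5·22=110, R→A 7·10=70, S→A 2·6=12, T→A 10·16=160, U→A 2·14=28, V→A 11·24=264. Service 686; fixed 937; total 1623.
{B, C}: service 476 + fixed 1161 = 1637
{A, B, C}: service 298 + fixed 2098 = 2396
No other subset beats 1082.

Minimum total cost: 1082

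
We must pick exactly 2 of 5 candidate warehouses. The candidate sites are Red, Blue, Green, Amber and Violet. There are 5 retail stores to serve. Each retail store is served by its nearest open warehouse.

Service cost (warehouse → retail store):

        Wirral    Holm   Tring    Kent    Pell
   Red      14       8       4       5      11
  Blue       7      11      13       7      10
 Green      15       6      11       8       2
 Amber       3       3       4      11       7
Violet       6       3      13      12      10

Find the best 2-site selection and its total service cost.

Choose Green and Amber; total service cost 20.

With exactly 2 open, each retail store uses its cheapest among the chosen.
{Green, Amber}: Wirral→Amber 3, Holm→Amber 3, Tring→Amber 4, Kent→Green 8, Pell→Green 2. Service cost 20.
{Red, Amber}: service cost 22
{Blue, Amber}: service cost 24
Among all 10 size-2 choices, {Green, Amber} is lowest.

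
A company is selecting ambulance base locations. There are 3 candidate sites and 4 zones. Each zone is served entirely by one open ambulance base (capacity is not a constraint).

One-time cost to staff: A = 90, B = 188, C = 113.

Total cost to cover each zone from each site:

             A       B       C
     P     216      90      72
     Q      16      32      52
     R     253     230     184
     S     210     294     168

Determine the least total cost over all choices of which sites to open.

Minimum total cost: 589

For any fixed open set, each zone goes to its cheapest open site; total = fixed + service.
{C}: P→C 72, Q→C 52, R→C 184, S→C 168. Service 476; fixed 113; total 589.
{A, C}: service 440 + fixed 203 = 643
{B, C}: P→C 72, Q→B 32, R→C 184, S→C 168. Service 456; fixed 301; total 757.
{A, B, C}: P→C 72, Q→A 16, R→C 184, S→C 168. Service 440; fixed 391; total 831.
No other subset beats 589.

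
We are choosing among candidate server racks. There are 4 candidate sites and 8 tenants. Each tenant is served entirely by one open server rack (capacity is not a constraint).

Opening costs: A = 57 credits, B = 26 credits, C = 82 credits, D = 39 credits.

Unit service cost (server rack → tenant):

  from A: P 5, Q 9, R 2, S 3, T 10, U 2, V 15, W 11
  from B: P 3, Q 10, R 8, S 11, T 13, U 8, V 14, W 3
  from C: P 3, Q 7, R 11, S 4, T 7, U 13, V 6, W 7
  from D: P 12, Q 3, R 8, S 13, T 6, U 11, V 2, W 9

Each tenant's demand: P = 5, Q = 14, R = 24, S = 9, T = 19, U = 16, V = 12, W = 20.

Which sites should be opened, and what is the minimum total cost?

For any fixed open set, each tenant goes to its cheapest open site; total = fixed + service.
{A, B, D}: P→B 3·5=15, Q→D 3·14=42, R→A 2·24=48, S→A 3·9=27, T→D 6·19=114, U→A 2·16=32, V→D 2·12=24, W→B 3·20=60. Service 362; fixed 122; total 484.
{A, B, C, D}: P→B 3·5=15, Q→D 3·14=42, R→A 2·24=48, S→A 3·9=27, T→D 6·19=114, U→A 2·16=32, V→D 2·12=24, W→B 3·20=60. Service 362; fixed 204; total 566.
{A, D}: service 492 + fixed 96 = 588
{B}: service 1049 + fixed 26 = 1075
(All 15 nonempty subsets were checked; A, B and D is lowest.)

Open A, B and D; minimum total cost 484.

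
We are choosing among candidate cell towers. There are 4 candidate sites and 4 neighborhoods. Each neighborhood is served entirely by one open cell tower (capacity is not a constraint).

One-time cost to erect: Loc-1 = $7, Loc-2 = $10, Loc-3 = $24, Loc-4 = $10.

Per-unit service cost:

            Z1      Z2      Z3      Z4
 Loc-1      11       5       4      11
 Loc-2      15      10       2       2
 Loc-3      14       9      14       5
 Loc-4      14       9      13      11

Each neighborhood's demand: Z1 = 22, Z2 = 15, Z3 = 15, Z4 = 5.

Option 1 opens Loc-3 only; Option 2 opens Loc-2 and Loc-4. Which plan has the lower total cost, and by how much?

Option 2 is cheaper by 199.

Option 1: {Loc-3}: Z1→Loc-3 14·22=308, Z2→Loc-3 9·15=135, Z3→Loc-3 14·15=210, Z4→Loc-3 5·5=25. Service 678; fixed 24; total 702.
Option 2: {Loc-2, Loc-4}: Z1→Loc-4 14·22=308, Z2→Loc-4 9·15=135, Z3→Loc-2 2·15=30, Z4→Loc-2 2·5=10. Service 483; fixed 20; total 503.
Difference: |702 − 503| = 199.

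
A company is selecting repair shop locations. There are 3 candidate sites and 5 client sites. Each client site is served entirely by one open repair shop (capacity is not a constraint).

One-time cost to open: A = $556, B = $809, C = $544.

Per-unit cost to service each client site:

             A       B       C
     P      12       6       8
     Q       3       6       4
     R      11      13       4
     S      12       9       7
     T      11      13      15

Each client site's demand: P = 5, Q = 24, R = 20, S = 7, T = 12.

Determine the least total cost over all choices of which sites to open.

For any fixed open set, each client site goes to its cheapest open site; total = fixed + service.
{C}: P→C 8·5=40, Q→C 4·24=96, R→C 4·20=80, S→C 7·7=49, T→C 15·12=180. Service 445; fixed 544; total 989.
{A}: service 568 + fixed 556 = 1124
{B}: service 653 + fixed 809 = 1462
{A, B, C}: P→B 6·5=30, Q→A 3·24=72, R→C 4·20=80, S→C 7·7=49, T→A 11·12=132. Service 363; fixed 1909; total 2272.
No other subset beats 989.

Minimum total cost: 989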